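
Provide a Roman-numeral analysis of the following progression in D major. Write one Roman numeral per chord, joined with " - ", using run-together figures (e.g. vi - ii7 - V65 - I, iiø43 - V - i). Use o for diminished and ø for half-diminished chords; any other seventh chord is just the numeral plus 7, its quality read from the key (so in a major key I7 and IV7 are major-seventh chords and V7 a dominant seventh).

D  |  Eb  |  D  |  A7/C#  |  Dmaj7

I - bII - I - V65 - I7

D has root D, degree 1 in D major, so I.
Eb is non-diatonic — a major triad on the lowered supertonic (Eb): the Neapolitan chord, bII.
D: root D is the tonic; major triad there is I.
A7/C#: root A is the dominant; dominant seventh chord there is V65.
Dmaj7 has root D, degree 1 in D major, so I7.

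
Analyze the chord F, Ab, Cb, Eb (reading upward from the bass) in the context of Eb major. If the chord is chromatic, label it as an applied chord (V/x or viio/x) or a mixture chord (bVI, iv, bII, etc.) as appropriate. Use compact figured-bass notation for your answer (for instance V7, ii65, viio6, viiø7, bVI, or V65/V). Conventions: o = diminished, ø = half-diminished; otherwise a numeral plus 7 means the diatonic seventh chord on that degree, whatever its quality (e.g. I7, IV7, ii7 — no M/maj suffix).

iiø7

Stacked in thirds the chord is F-Ab-Cb-Eb: a half-diminished seventh chord on F.
F is the second degree of Eb major. This is the half-diminished supertonic seventh, borrowed from the parallel minor.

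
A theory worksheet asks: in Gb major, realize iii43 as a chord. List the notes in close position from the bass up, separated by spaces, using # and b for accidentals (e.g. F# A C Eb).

The numeral's case and figure indicate a minor seventh chord. In Gb major its root, the mediant, is Bb.
That chord is spelled Bb-Db-F-Ab.
The figured bass 43 indicates second inversion, placing the fifth (F) in the bass: F-Ab-Bb-Db.

F Ab Bb Db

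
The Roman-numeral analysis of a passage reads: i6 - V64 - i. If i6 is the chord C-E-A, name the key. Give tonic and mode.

A minor

i6 is given as C-E-A — a minor triad with root A.
If A is scale degree 1 and the mode makes that degree carry a minor triad, the tonic is A and the mode is minor.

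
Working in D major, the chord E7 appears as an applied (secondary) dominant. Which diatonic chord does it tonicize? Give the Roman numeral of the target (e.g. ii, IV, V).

The chord is a dominant seventh chord on E.
A dominant resolves down a perfect fifth: E → A. In D major, A is scale degree 5, i.e. V.

V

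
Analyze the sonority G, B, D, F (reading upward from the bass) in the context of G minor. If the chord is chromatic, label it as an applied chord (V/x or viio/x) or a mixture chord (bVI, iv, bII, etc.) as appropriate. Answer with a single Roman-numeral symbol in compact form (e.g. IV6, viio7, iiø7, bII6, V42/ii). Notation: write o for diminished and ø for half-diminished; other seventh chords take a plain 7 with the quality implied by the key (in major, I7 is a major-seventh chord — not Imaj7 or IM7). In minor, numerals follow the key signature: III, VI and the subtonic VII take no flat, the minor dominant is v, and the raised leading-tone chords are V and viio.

V7/iv

The pitches G-B-D-F form a dominant seventh chord rooted on G.
G is not a diatonic chord root with this quality in G minor, but it lies a perfect fifth above C (iv), so the chord functions as an applied dominant of iv.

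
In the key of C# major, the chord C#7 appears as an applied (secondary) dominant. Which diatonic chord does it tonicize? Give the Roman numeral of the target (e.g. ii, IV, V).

IV

The chord is a dominant seventh chord on C#.
A dominant resolves down a perfect fifth: C# → F#. In C# major, F# is scale degree 4, i.e. IV.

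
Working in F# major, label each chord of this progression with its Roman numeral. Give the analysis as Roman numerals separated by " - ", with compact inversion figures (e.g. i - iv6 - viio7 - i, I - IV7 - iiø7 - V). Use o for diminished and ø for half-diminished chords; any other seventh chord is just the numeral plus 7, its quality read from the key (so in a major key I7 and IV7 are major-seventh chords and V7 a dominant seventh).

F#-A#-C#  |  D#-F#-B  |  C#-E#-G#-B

I - IV6 - V7

F#-A#-C# has root F#, degree 1 in F# major, so I.
D#-F#-B: major triad on B = scale degree 4 → IV6.
C#-E#-G#-B has root C#, degree 5 in F# major, so V7.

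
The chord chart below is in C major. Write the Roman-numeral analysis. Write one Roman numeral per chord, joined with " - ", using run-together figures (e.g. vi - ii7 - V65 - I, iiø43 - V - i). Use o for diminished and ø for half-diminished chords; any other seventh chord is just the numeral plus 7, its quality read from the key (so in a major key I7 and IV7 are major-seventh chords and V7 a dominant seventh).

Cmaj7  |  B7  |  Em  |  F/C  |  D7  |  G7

I7 - V7/iii - iii - IV64 - V7/V - V7

Cmaj7: root C is the tonic; major seventh chord there is I7.
B7: chromatic; B is V of iii, so V7/iii.
Em: root E is the mediant; minor triad there is iii.
F/C: major triad on F = scale degree 4 → IV64.
D7: a dominant seventh chord on D, the applied dominant of V → V7/V.
G7: root G is the dominant; dominant seventh chord there is V7.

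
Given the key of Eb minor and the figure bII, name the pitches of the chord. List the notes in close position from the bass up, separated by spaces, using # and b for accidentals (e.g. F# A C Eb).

Fb Ab Cb

Scale degree 2 in Eb minor is F; lowering it a half step gives Fb. bII is the Neapolitan chord — a major triad on the lowered second degree.
So the chord is Fb-Ab-Cb, a major triad.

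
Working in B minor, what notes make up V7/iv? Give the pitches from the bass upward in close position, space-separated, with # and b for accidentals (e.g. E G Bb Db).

B D# F# A

The slash means an applied dominant: we want the dominant of iv. In B minor, iv is E minor, and its dominant is built on B.
Building a dominant seventh chord on B gives B-D#-F#-A.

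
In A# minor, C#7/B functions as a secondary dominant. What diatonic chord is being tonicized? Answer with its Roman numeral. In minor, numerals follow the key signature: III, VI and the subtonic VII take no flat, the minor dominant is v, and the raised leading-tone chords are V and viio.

VI

The chord is a dominant seventh chord on C#.
A dominant resolves down a perfect fifth: C# → F#. In A# minor, F# is scale degree 6, i.e. VI.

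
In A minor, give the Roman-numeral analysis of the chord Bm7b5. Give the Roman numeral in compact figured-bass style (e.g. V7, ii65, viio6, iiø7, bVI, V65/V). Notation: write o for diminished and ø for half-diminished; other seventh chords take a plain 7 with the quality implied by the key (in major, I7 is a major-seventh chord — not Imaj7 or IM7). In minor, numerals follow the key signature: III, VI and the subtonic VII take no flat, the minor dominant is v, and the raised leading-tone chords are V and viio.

iiø7

The pitches B-D-F-A form a half-diminished seventh chord rooted on B.
In A minor, B is the supertonic; the diatonic half-diminished seventh chord there is iiø7.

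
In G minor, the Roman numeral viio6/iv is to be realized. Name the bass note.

The applied chord viio6/iv is rooted on B: B-D-F.
The figure 6 means first inversion — the third is in the bass.

D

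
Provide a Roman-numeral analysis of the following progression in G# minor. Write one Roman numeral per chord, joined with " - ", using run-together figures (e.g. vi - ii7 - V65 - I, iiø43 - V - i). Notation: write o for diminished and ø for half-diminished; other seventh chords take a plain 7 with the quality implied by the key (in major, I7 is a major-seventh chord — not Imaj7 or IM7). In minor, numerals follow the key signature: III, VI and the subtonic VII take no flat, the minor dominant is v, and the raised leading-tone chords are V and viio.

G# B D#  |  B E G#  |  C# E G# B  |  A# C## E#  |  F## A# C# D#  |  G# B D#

i - VI64 - iv7 - V/V - V65 - i

G#-B-D# has root G#, degree 1 in G# minor, so i.
B-E-G#: root E is the submediant; major triad there is VI64.
C#-E-G#-B: root C# is the subdominant; minor seventh chord there is iv7.
A#-C##-E# is the secondary dominant of V (major triad on A#): V/V.
F##-A#-C#-D# has root D#, degree 5 in G# minor, so V65.
G#-B-D# has root G#, degree 1 in G# minor, so i.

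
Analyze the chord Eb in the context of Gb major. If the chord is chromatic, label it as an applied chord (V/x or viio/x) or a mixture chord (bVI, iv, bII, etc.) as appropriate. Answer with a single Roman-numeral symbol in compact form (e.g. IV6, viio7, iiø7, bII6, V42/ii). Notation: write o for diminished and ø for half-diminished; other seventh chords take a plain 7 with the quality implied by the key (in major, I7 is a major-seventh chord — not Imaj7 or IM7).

V/ii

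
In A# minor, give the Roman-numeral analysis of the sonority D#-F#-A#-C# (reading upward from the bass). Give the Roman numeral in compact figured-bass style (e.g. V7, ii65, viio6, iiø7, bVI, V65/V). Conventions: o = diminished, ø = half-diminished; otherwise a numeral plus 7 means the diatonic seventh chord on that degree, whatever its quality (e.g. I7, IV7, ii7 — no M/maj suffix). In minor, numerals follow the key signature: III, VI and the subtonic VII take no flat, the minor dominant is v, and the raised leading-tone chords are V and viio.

The pitches D#-F#-A#-C# form a minor seventh chord rooted on D#.
In A# minor, D# is the subdominant; the diatonic minor seventh chord there is iv7.

iv7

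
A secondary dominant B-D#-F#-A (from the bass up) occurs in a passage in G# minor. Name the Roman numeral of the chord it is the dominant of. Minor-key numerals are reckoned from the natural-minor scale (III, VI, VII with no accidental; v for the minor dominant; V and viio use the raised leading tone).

The chord is a dominant seventh chord on B.
A dominant resolves down a perfect fifth: B → E. In G# minor, E is scale degree 6, i.e. VI.

VI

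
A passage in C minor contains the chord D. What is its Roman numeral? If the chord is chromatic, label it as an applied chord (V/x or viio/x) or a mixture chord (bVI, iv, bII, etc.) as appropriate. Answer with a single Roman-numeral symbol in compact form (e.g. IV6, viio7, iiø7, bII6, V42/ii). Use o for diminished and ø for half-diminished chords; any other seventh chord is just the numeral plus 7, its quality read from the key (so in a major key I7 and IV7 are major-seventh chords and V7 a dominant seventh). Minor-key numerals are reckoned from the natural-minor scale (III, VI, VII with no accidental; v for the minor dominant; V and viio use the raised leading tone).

V/V

Stacked in thirds the chord is D-F#-A: a major triad on D.
D is not a diatonic chord root with this quality in C minor, but it lies a perfect fifth above G (V), so the chord functions as an applied dominant of V.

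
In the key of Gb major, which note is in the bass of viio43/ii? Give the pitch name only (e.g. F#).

The applied chord viio43/ii is rooted on G: G-Bb-Db-Fb.
The figure 43 means second inversion — the fifth is in the bass.

Db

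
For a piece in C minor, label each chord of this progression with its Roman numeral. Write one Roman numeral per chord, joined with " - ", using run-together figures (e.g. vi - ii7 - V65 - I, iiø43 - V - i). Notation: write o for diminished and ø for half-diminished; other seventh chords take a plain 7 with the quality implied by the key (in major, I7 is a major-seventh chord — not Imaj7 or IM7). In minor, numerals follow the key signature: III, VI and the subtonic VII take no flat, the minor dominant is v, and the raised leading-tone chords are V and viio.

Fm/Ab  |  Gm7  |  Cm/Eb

iv6 - v7 - i6

Fm/Ab: minor triad on F = scale degree 4 → iv6.
Gm7: root G is the dominant; minor seventh chord there is v7.
Cm/Eb: root C is the tonic; minor triad there is i6.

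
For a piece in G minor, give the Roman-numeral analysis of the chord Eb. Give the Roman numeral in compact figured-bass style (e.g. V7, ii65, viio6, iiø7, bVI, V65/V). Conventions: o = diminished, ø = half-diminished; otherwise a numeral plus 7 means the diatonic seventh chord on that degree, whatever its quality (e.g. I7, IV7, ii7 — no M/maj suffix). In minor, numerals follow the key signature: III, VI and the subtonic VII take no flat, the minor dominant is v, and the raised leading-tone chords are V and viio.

The pitches Eb-G-Bb form a major triad rooted on Eb.
In G minor, Eb is the submediant; the diatonic major triad there is VI.

VI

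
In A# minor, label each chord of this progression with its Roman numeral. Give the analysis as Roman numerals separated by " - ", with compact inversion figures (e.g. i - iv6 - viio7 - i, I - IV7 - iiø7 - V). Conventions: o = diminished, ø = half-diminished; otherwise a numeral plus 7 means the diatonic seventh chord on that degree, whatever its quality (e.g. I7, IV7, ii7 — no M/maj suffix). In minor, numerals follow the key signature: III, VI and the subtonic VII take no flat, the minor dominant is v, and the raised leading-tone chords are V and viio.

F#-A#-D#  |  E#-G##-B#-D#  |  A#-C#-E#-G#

iv6 - V7 - i7

F#-A#-D#: minor triad on D# = scale degree 4 → iv6.
E#-G##-B#-D#: dominant seventh chord on E# = scale degree 5 → V7.
A#-C#-E#-G#: minor seventh chord on A# = scale degree 1 → i7.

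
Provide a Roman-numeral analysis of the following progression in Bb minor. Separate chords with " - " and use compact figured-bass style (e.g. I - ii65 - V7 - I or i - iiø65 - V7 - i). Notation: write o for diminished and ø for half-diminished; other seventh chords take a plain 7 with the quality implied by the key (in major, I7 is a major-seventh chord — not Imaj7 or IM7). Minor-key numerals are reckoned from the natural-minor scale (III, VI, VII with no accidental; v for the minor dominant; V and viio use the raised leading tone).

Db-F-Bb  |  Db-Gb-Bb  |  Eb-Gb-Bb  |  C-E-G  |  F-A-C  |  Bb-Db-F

i6 - VI64 - iv - V/V - V - i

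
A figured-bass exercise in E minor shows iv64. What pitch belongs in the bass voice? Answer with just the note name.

E

iv in E minor has root A; the chord is A-C-E.
The figure 64 means second inversion — the fifth is in the bass.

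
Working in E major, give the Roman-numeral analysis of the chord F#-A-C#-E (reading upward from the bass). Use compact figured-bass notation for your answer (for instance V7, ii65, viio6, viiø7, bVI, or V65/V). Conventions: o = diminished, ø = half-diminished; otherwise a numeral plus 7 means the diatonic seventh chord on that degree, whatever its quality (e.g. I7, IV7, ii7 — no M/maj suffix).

ii7

The pitches F#-A-C#-E form a minor seventh chord rooted on F#.
F# is scale degree 2 in E major, and a minor seventh chord on that degree is written ii7.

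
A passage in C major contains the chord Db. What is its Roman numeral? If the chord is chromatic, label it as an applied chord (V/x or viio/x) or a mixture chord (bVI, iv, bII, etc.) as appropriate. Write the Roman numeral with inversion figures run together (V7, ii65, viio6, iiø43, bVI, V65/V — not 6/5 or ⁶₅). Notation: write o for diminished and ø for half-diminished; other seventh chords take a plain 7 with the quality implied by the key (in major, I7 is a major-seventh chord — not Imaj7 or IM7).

bII

Stacked in thirds the chord is Db-F-Ab: a major triad on Db.
Db is the lowered second degree of C major (diatonic 2 would be D). This is the Neapolitan chord — a major triad on the lowered second degree.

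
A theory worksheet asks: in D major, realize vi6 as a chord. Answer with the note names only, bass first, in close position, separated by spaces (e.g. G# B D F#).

In D major, the submediant is B, and the diatonic chord built there is a minor triad.
That chord is spelled B-D-F#.
With the 6 figure the chord is in first inversion; from the bass D upward in close position it reads D-F#-B.

D F# B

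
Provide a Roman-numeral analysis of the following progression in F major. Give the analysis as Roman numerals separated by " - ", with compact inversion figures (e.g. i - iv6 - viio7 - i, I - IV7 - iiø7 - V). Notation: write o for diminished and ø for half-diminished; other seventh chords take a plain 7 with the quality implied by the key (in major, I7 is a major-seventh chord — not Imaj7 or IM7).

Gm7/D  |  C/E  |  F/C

ii43 - V6 - I64

Gm7/D has root G, degree 2 in F major, so ii43.
C/E: major triad on C = scale degree 5 → V6.
F/C: root F is the tonic; major triad there is I64.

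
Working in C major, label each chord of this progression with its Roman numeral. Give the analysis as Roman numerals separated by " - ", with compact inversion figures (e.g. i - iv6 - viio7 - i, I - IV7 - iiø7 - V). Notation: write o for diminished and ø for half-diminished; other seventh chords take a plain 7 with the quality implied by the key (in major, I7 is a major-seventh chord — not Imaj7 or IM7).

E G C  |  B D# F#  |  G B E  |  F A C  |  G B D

E-G-C: root C is the tonic; major triad there is I6.
B-D#-F#: chromatic; B is V of iii, so V/iii.
G-B-E: root E is the mediant; minor triad there is iii6.
F-A-C: major triad on F = scale degree 4 → IV.
G-B-D: major triad on G = scale degree 5 → V.

I6 - V/iii - iii6 - IV - V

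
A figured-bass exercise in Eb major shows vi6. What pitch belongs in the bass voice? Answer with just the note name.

Eb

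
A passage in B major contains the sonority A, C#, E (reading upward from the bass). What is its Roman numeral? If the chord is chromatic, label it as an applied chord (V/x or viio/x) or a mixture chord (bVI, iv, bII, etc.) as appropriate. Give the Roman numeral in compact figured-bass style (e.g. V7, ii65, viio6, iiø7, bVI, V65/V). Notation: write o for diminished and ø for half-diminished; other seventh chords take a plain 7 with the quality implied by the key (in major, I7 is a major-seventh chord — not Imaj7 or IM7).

Stacked in thirds the chord is A-C#-E: a major triad on A.
A is the lowered seventh degree of B major (diatonic 7 would be A#). This is a major triad on the lowered seventh degree (the subtonic), borrowed from the parallel minor.

bVII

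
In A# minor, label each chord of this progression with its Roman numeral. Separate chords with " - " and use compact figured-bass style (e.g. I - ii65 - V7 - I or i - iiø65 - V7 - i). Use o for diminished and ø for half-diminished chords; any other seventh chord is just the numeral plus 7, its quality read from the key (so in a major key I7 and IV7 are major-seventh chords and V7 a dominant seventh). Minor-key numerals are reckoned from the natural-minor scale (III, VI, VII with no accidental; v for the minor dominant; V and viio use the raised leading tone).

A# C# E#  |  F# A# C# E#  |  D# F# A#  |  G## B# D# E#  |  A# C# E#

A#-C#-E#: minor triad on A# = scale degree 1 → i.
F#-A#-C#-E#: major seventh chord on F# = scale degree 6 → VI7.
D#-F#-A#: minor triad on D# = scale degree 4 → iv.
G##-B#-D#-E#: root E# is the dominant; dominant seventh chord there is V65.
A#-C#-E# has root A#, degree 1 in A# minor, so i.

i - VI7 - iv - V65 - i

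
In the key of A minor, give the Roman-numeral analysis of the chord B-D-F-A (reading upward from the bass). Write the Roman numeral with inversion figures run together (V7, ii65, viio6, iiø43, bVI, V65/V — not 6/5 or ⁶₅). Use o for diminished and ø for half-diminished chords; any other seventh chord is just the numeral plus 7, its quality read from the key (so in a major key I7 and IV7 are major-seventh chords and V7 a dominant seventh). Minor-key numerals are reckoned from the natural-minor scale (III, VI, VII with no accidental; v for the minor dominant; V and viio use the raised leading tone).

iiø7

Stacked in thirds the chord is B-D-F-A: a half-diminished seventh chord on B.
B is scale degree 2 in A minor, and a half-diminished seventh chord on that degree is written iiø7.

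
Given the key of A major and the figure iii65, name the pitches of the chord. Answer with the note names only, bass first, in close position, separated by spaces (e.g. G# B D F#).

E G# B C#

In A major, scale degree 3 is C#, and the diatonic chord built there is a minor seventh chord.
Stacking thirds from C# gives C#-E-G#-B.
The figured bass 65 indicates first inversion, placing the third (E) in the bass: E-G#-B-C#.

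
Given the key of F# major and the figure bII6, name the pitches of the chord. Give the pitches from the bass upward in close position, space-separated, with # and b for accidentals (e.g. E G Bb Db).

bII6 is the Neapolitan sixth — a major triad on the lowered second degree, here in its customary first inversion. In F# major that root is G.
So the chord is G-B-D.
With the 6 figure the chord is in first inversion; from the bass B upward in close position it reads B-D-G.

B D G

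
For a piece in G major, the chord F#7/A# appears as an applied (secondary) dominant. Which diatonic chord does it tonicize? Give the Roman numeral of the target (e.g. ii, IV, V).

iii

The chord is a dominant seventh chord on F#.
A dominant resolves down a perfect fifth: F# → B. In G major, B is scale degree 3, i.e. iii.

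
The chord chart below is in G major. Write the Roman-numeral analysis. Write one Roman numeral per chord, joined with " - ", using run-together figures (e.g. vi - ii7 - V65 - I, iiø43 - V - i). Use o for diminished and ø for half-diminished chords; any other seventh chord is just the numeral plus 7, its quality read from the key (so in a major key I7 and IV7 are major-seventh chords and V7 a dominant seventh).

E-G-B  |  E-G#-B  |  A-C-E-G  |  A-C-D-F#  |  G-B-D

vi - V/ii - ii7 - V43 - I

E-G-B: root E is the submediant; minor triad there is vi.
E-G#-B: a major triad on E, the applied dominant of ii → V/ii.
A-C-E-G: root A is the supertonic; minor seventh chord there is ii7.
A-C-D-F# has root D, degree 5 in G major, so V43.
G-B-D: root G is the tonic; major triad there is I.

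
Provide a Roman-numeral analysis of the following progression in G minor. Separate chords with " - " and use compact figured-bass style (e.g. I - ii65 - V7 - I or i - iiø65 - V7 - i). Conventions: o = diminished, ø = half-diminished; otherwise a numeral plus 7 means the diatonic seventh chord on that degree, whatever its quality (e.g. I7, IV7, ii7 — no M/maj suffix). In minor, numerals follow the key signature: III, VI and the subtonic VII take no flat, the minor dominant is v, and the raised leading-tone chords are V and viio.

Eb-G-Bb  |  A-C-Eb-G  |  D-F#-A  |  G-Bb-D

VI - iiø7 - V - i

Eb-G-Bb: root Eb is the submediant; major triad there is VI.
A-C-Eb-G has root A, degree 2 in G minor, so iiø7.
D-F#-A: major triad on D = scale degree 5 → V.
G-Bb-D: minor triad on G = scale degree 1 → i.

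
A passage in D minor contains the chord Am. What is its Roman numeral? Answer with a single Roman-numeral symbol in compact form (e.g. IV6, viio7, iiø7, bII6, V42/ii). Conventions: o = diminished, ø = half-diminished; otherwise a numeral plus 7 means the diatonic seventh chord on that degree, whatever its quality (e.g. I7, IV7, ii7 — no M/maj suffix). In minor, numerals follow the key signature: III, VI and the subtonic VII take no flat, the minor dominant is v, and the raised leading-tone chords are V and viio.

The pitches A-C-E form a minor triad rooted on A.
In D minor, A is the dominant; the diatonic minor triad there is v.

v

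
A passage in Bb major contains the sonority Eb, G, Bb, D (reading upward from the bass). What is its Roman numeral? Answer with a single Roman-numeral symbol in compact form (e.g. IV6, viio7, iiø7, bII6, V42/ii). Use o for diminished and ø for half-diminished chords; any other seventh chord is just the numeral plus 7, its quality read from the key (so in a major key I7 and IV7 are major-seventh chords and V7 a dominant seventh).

Stacked in thirds the chord is Eb-G-Bb-D: a major seventh chord on Eb.
In Bb major, Eb is the subdominant; the diatonic major seventh chord there is IV7.

IV7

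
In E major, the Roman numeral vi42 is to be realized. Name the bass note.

B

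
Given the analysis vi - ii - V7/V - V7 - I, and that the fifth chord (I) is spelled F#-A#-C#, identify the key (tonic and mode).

F# major

The anchor chord is a major triad on F#, labeled I.
If F# is scale degree 1 and the mode makes that degree carry a major triad, the tonic is F# and the mode is major.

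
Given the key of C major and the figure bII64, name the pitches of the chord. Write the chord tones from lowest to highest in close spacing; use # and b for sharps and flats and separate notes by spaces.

Ab Db F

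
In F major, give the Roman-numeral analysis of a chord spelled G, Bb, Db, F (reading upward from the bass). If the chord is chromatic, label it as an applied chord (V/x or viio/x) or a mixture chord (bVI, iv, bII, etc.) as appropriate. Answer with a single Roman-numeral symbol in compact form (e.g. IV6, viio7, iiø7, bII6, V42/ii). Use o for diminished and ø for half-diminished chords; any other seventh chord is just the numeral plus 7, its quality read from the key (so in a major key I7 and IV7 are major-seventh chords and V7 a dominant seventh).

iiø7

The pitches G-Bb-Db-F form a half-diminished seventh chord rooted on G.
G is the second degree of F major. This is the half-diminished supertonic seventh, borrowed from the parallel minor.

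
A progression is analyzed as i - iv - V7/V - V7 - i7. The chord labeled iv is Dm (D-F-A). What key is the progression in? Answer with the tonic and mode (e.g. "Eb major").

The chord Dm is a minor triad rooted on D; its label is iv.
Counting down 3 scale steps from D places the tonic on A; a minor triad on degree 4 is diatonic only in minor.

A minor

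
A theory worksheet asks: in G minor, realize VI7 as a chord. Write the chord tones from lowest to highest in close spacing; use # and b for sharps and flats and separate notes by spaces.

Eb G Bb D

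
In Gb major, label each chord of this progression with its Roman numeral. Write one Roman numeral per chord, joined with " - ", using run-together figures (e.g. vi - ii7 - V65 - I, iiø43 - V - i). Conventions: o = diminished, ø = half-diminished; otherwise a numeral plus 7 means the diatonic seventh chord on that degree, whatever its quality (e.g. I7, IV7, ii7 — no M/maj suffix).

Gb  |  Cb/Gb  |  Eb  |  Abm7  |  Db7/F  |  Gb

Gb: major triad on Gb = scale degree 1 → I.
Cb/Gb: root Cb is the subdominant; major triad there is IV64.
Eb: chromatic; Eb is V of ii, so V/ii.
Abm7: minor seventh chord on Ab = scale degree 2 → ii7.
Db7/F has root Db, degree 5 in Gb major, so V65.
Gb has root Gb, degree 1 in Gb major, so I.

I - IV64 - V/ii - ii7 - V65 - I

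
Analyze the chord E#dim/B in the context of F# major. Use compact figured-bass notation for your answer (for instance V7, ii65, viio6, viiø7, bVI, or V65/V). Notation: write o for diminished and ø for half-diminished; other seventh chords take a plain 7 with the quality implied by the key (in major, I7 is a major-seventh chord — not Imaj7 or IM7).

Stacked in thirds the chord is E#-G#-B: a diminished triad on E#.
In F# major, E# is the leading tone; the diatonic diminished triad there is viio.
With B in the bass the chord is in second inversion, so the figured bass is 64.

viio64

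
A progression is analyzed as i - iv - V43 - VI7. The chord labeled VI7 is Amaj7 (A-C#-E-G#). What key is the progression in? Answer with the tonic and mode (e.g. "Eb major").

C# minor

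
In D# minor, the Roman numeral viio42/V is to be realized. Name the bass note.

F#

The applied chord viio42/V is rooted on G##: G##-B#-D#-F#.
The figure 42 means third inversion — the seventh is in the bass.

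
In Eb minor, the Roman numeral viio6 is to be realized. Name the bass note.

F

viio in Eb minor has root D; the chord is D-F-Ab.
The figure 6 means first inversion — the third is in the bass.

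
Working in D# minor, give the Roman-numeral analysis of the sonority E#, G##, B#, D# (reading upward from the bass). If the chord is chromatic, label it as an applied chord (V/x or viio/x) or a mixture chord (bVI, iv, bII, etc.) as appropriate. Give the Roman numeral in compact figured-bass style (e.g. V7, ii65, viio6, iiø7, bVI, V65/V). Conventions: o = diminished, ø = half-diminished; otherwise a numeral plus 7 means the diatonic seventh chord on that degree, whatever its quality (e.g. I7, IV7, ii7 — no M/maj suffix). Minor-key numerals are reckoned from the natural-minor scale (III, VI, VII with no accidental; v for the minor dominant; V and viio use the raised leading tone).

V7/V

Stacked in thirds the chord is E#-G##-B#-D#: a dominant seventh chord on E#.
E# is not a diatonic chord root with this quality in D# minor, but it lies a perfect fifth above A# (V), so the chord functions as an applied dominant of V.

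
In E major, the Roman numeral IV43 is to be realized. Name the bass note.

E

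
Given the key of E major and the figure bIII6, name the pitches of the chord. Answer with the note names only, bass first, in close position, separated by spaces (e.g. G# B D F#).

Scale degree 3 in E major is G#; lowering it a half step gives G. bIII6 is a major triad on the lowered third degree, borrowed from the parallel minor.
So the chord is G-B-D.
The figured bass 6 indicates first inversion, placing the third (B) in the bass: B-D-G.

B D G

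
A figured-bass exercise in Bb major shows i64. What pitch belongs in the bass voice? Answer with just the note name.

i in Bb major has root Bb; the chord is Bb-Db-F.
The figure 64 means second inversion — the fifth is in the bass.

F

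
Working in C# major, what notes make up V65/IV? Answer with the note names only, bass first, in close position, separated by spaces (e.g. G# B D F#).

E# G# B C#

V65/IV is a secondary dominant — the dominant seventh of IV. IV in C# major is F#, so the applied chord's root is C#, a perfect fifth above.
Building a dominant seventh chord on C# gives C#-E#-G#-B.
The figured bass 65 indicates first inversion, placing the third (E#) in the bass: E#-G#-B-C#.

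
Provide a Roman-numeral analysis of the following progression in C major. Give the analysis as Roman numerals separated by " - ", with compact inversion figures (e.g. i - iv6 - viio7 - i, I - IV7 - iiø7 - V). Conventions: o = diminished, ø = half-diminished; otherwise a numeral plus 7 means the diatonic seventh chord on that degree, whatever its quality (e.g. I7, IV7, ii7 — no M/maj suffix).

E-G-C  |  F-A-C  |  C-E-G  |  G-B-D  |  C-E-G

E-G-C: root C is the tonic; major triad there is I6.
F-A-C: root F is the subdominant; major triad there is IV.
C-E-G has root C, degree 1 in C major, so I.
G-B-D has root G, degree 5 in C major, so V.
C-E-G: root C is the tonic; major triad there is I.

I6 - IV - I - V - I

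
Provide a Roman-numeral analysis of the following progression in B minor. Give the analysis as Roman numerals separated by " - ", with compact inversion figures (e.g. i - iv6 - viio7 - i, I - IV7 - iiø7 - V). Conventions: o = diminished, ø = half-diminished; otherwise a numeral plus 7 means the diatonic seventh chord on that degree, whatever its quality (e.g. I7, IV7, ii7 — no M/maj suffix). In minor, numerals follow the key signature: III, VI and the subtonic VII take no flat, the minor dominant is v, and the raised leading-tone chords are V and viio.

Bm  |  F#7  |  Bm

i - V7 - i

Bm: root B is the tonic; minor triad there is i.
F#7 has root F#, degree 5 in B minor, so V7.
Bm: root B is the tonic; minor triad there is i.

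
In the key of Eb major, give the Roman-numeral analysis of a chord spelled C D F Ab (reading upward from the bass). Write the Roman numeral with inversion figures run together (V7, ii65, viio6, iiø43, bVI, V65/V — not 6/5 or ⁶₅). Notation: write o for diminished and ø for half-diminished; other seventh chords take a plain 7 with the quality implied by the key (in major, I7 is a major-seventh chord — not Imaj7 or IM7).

viiø42

Stacked in thirds the chord is D-F-Ab-C: a half-diminished seventh chord on D.
D is scale degree 7 in Eb major, and a half-diminished seventh chord on that degree is written viiø7.
With C in the bass the chord is in third inversion, so the figured bass is 42.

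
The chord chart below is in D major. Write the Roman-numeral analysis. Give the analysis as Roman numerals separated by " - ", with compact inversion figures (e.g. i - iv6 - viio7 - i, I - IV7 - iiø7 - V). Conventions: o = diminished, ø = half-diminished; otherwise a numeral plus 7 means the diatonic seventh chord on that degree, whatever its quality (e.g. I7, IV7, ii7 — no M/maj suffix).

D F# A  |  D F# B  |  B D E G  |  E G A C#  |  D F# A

I - vi6 - ii43 - V43 - I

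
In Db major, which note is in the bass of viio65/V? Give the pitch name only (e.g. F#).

The applied chord viio65/V is rooted on G: G-Bb-Db-Fb.
The figure 65 means first inversion — the third is in the bass.

Bb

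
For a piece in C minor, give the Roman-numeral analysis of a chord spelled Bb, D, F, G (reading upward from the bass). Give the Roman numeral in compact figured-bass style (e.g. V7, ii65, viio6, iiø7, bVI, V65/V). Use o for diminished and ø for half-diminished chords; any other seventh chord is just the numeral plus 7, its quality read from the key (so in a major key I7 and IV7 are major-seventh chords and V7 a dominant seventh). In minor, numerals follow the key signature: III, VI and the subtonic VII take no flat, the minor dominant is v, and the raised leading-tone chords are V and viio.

v65

The pitches G-Bb-D-F form a minor seventh chord rooted on G.
G is scale degree 5 in C minor, and a minor seventh chord on that degree is written v7.
With Bb in the bass the chord is in first inversion, so the figured bass is 65.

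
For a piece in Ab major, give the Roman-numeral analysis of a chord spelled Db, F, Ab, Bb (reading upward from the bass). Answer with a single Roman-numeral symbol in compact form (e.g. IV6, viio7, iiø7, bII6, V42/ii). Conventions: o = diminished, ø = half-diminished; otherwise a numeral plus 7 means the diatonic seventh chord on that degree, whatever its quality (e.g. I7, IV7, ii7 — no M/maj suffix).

Stacked in thirds the chord is Bb-Db-F-Ab: a minor seventh chord on Bb.
Bb is scale degree 2 in Ab major, and a minor seventh chord on that degree is written ii7.
With Db in the bass the chord is in first inversion, so the figured bass is 65.

ii65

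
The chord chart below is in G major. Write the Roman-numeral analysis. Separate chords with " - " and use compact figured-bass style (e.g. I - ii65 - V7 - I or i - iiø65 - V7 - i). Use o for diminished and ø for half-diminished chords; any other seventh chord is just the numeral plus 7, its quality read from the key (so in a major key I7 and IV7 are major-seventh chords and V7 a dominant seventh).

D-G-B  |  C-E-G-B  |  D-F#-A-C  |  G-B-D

D-G-B: major triad on G = scale degree 1 → I64.
C-E-G-B: major seventh chord on C = scale degree 4 → IV7.
D-F#-A-C: root D is the dominant; dominant seventh chord there is V7.
G-B-D: major triad on G = scale degree 1 → I.

I64 - IV7 - V7 - I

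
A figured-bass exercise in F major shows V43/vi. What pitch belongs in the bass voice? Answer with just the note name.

The applied chord V43/vi is rooted on A: A-C#-E-G.
The figure 43 means second inversion — the fifth is in the bass.

E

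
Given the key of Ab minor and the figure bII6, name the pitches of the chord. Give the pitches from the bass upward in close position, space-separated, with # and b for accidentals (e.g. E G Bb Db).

Db Fb Bbb

bII6 is the Neapolitan sixth — a major triad on the lowered second degree, here in its customary first inversion. In Ab minor that root is Bbb.
So the chord is Bbb-Db-Fb.
The figured bass 6 indicates first inversion, placing the third (Db) in the bass: Db-Fb-Bbb.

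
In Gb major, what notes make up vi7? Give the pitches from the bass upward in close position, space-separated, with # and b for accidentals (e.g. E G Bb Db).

The numeral's case and figure indicate a minor seventh chord. In Gb major its root, scale degree 6, is Eb.
That chord is spelled Eb-Gb-Bb-Db.

Eb Gb Bb Db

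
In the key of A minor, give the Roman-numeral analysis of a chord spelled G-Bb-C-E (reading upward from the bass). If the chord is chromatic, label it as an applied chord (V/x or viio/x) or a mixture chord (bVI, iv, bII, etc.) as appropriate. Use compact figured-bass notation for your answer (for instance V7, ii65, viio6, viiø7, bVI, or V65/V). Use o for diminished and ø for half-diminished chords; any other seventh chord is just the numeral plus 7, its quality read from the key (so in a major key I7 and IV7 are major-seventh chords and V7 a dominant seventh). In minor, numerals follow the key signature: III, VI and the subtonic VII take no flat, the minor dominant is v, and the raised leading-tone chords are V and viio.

The pitches C-E-G-Bb form a dominant seventh chord rooted on C.
C is not a diatonic chord root with this quality in A minor, but it lies a perfect fifth above F (VI), so the chord functions as an applied dominant of VI.
With G in the bass the chord is in second inversion, so the figured bass is 43.

V43/VI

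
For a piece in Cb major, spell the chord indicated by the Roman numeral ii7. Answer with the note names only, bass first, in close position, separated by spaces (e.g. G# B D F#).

In Cb major, scale degree 2 is Db, and the diatonic chord built there is a minor seventh chord.
That chord is spelled Db-Fb-Ab-Cb.

Db Fb Ab Cb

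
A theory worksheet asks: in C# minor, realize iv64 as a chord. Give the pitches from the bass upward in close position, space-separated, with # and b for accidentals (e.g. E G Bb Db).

The numeral's case and figure indicate a minor triad. In C# minor its root, scale degree 4, is F#.
Stacking thirds from F# gives F#-A-C#.
With the 64 figure the chord is in second inversion; from the bass C# upward in close position it reads C#-F#-A.

C# F# A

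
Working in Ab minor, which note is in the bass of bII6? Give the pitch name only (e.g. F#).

bII in Ab minor has root Bbb; the chord is Bbb-Db-Fb.
The figure 6 means first inversion — the third is in the bass.

Db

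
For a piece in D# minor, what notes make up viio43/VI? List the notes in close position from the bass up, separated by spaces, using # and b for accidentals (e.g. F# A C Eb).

E G A# C#

The slash marks an applied leading-tone chord: viio of VI. In D# minor, VI is B, so the leading tone to it is A#, a half step below.
Building a fully diminished seventh chord on A# gives A#-C#-E-G.
With the 43 figure the chord is in second inversion; from the bass E upward in close position it reads E-G-A#-C#.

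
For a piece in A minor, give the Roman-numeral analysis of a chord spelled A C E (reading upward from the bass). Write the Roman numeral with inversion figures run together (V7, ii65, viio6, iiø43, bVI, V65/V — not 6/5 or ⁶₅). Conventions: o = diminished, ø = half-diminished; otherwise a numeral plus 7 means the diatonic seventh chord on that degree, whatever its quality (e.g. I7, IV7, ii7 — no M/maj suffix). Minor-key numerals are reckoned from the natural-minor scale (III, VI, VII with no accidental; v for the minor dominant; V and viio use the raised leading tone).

Stacked in thirds the chord is A-C-E: a minor triad on A.
In A minor, A is the tonic; the diatonic minor triad there is i.

i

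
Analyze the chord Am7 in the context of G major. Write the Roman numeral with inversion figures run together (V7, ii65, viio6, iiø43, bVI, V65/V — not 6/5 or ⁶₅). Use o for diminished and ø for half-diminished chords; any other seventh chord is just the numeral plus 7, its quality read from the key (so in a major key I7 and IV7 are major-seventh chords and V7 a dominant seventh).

Stacked in thirds the chord is A-C-E-G: a minor seventh chord on A.
A is scale degree 2 in G major, and a minor seventh chord on that degree is written ii7.

ii7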